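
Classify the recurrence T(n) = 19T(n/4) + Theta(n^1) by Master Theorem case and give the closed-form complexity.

Master Theorem for T(n) = 19T(n/4) + O(n^1):

a = 19, b = 4, c = 1
log_b(a) = log_4(19) = 2.1240

Case 1: c = 1 < log_4(19) = 2.1240
T(n) = O(n^(log_4 19))

For T(n) = 19T(n/4) + O(n^1): log_4(19) = 2.1240. This is Case 1 of the Master Theorem (c < log_b(a), work dominated by leaves), giving O(n^(log_4 19)).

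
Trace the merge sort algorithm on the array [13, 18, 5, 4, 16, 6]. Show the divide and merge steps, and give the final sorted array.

Merge sort trace:

Split: [13, 18, 5, 4, 16, 6] -> [13, 18, 5] and [4, 16, 6]
  Split: [13, 18, 5] -> [13] and [18, 5]
    Split: [18, 5] -> [18] and [5]
    Merge: [18] + [5] -> [5, 18]
  Merge: [13] + [5, 18] -> [5, 13, 18]
  Split: [4, 16, 6] -> [4] and [16, 6]
    Split: [16, 6] -> [16] and [6]
    Merge: [16] + [6] -> [6, 16]
  Merge: [4] + [6, 16] -> [4, 6, 16]
Merge: [5, 13, 18] + [4, 6, 16] -> [4, 5, 6, 13, 16, 18]

Final sorted array: [4, 5, 6, 13, 16, 18]

The merge sort proceeds by recursively splitting the array and merging sorted halves.
After all merges, the sorted array is [4, 5, 6, 13, 16, 18].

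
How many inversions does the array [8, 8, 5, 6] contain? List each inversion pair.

Finding inversions in [8, 8, 5, 6]:

(0, 2): arr[0]=8 > arr[2]=5
(0, 3): arr[0]=8 > arr[3]=6
(1, 2): arr[1]=8 > arr[2]=5
(1, 3): arr[1]=8 > arr[3]=6

Total inversions: 4

The array has 4 inversion(s): (0,2), (0,3), (1,2), (1,3). Each pair (i,j) satisfies i < j and arr[i] > arr[j].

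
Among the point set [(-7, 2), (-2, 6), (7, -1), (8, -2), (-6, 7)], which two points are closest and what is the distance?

Computing all pairwise distances among 5 points:

d((-7, 2), (-2, 6)) = 6.4031
d((-7, 2), (7, -1)) = 14.3178
d((-7, 2), (8, -2)) = 15.5242
d((-7, 2), (-6, 7)) = 5.099
d((-2, 6), (7, -1)) = 11.4018
d((-2, 6), (8, -2)) = 12.8062
d((-2, 6), (-6, 7)) = 4.1231
d((7, -1), (8, -2)) = 1.4142 <-- minimum
d((7, -1), (-6, 7)) = 15.2643
d((8, -2), (-6, 7)) = 16.6433

Closest pair: (7, -1) and (8, -2) with distance 1.4142

The closest pair is (7, -1) and (8, -2) with Euclidean distance 1.4142. For 5 points, brute-force pairwise comparison is shown above. For large n, the divide-and-conquer algorithm (sort by x, recurse on halves, check the dividing strip) achieves O(n log n).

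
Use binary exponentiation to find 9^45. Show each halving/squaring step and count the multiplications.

Computing 9^45 by squaring (build up from 9^1; each line after the first costs one multiplication):

9^1 = 9
9^2 = (9^1)^2 = 9^2 = 81
9^4 = (9^2)^2 = 81^2 = 6561
9^5 = 9 * 9^4 = 9 * 6561 = 59049
9^10 = (9^5)^2 = 59049^2 = 3486784401
9^11 = 9 * 9^10 = 9 * 3486784401 = 31381059609
9^22 = (9^11)^2 = 31381059609^2 = 984770902183611232881
9^44 = (9^22)^2 = 984770902183611232881^2 = 969773729787523602876821942164080815560161
9^45 = 9 * 9^44 = 9 * 969773729787523602876821942164080815560161 = 8727963568087712425891397479476727340041449

Result: 8727963568087712425891397479476727340041449
Multiplications needed: 8 (8 lines after 9^1)

9^45 = 8727963568087712425891397479476727340041449. Using exponentiation by squaring, this requires 8 multiplications. The key idea: if the exponent is even, square the half-power; if odd, multiply by the base once.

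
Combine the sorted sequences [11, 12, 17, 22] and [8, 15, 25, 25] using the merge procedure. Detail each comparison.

Merging process:

Compare 11 vs 8: take 8 from right. Merged: [8]
Compare 11 vs 15: take 11 from left. Merged: [8, 11]
Compare 12 vs 15: take 12 from left. Merged: [8, 11, 12]
Compare 17 vs 15: take 15 from right. Merged: [8, 11, 12, 15]
Compare 17 vs 25: take 17 from left. Merged: [8, 11, 12, 15, 17]
Compare 22 vs 25: take 22 from left. Merged: [8, 11, 12, 15, 17, 22]
Append remaining from right: [25, 25]. Merged: [8, 11, 12, 15, 17, 22, 25, 25]

Final merged array: [8, 11, 12, 15, 17, 22, 25, 25]
Total comparisons: 6

The merged array is [8, 11, 12, 15, 17, 22, 25, 25], requiring 6 comparisons. The merge step runs in O(n) time where n is the total number of elements.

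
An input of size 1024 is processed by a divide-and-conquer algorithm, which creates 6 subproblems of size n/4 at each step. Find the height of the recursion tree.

For divide and conquer with division factor 4:

Problem sizes at each level:
Level 0: 1024
Level 1: 256
Level 2: 64
Level 3: 16
Level 4: 4
Level 5: 1

The root is level 0 and the size-1 base case is level 5 (the tree spans levels 0 through 5, i.e. 6 levels counting the root), so the depth is the number of divisions: log_4(1024) = 5

The recursion tree depth is log_4(1024) = 5. At each level, the problem size is divided by 4, so it takes 5 divisions to reduce to a base case of size 1. The algorithm makes 6 recursive calls at each level.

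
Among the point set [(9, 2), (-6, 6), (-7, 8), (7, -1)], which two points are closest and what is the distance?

Computing all pairwise distances among 4 points:

d((9, 2), (-6, 6)) = 15.5242
d((9, 2), (-7, 8)) = 17.088
d((9, 2), (7, -1)) = 3.6056
d((-6, 6), (-7, 8)) = 2.2361 <-- minimum
d((-6, 6), (7, -1)) = 14.7648
d((-7, 8), (7, -1)) = 16.6433

Closest pair: (-6, 6) and (-7, 8) with distance 2.2361

The closest pair is (-6, 6) and (-7, 8) with Euclidean distance 2.2361. For 4 points, brute-force pairwise comparison is shown above. For large n, the divide-and-conquer algorithm (sort by x, recurse on halves, check the dividing strip) achieves O(n log n).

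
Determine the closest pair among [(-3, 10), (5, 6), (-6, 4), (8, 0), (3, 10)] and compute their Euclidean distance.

Computing all pairwise distances among 5 points:

d((-3, 10), (5, 6)) = 8.9443
d((-3, 10), (-6, 4)) = 6.7082
d((-3, 10), (8, 0)) = 14.8661
d((-3, 10), (3, 10)) = 6.0
d((5, 6), (-6, 4)) = 11.1803
d((5, 6), (8, 0)) = 6.7082
d((5, 6), (3, 10)) = 4.4721 <-- minimum
d((-6, 4), (8, 0)) = 14.5602
d((-6, 4), (3, 10)) = 10.8167
d((8, 0), (3, 10)) = 11.1803

Closest pair: (5, 6) and (3, 10) with distance 4.4721

The closest pair is (5, 6) and (3, 10) with Euclidean distance 4.4721. For 5 points, brute-force pairwise comparison is shown above. For large n, the divide-and-conquer algorithm (sort by x, recurse on halves, check the dividing strip) achieves O(n log n).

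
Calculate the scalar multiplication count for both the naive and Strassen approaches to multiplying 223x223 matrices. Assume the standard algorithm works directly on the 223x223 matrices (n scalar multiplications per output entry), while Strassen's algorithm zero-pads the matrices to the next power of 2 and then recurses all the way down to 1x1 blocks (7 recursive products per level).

Matrix multiplication for 223x223 matrices:

Strassen's algorithm requires power-of-2 dimensions. Pad 223x223 to 256x256 (next power of 2).

Standard algorithm: 223^3 = 11089567 multiplications
Strassen's algorithm: 7^(log2(256)) = 7^8 = 5764801 multiplications
Savings: 11089567 - 5764801 = 5324766 multiplications

Standard: 11089567 multiplications (223^3). Strassen: 5764801 multiplications (7^8, after padding to 256x256). Strassen reduces 8 recursive multiplications to 7 at each level.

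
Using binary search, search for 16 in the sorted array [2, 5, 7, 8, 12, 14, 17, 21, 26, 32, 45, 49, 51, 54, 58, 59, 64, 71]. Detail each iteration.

Binary search for 16 in [2, 5, 7, 8, 12, 14, 17, 21, 26, 32, 45, 49, 51, 54, 58, 59, 64, 71]:

lo=0, hi=17, mid=8, arr[mid]=26 -> 26 > 16, search left half
lo=0, hi=7, mid=3, arr[mid]=8 -> 8 < 16, search right half
lo=4, hi=7, mid=5, arr[mid]=14 -> 14 < 16, search right half
lo=6, hi=7, mid=6, arr[mid]=17 -> 17 > 16, search left half
lo=6 > hi=5, target 16 not found

Binary search determines that 16 is not in the array after 4 comparisons. The search space was exhausted without finding the target.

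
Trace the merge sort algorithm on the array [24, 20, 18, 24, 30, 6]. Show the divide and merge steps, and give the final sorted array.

Merge sort trace:

Split: [24, 20, 18, 24, 30, 6] -> [24, 20, 18] and [24, 30, 6]
  Split: [24, 20, 18] -> [24] and [20, 18]
    Split: [20, 18] -> [20] and [18]
    Merge: [20] + [18] -> [18, 20]
  Merge: [24] + [18, 20] -> [18, 20, 24]
  Split: [24, 30, 6] -> [24] and [30, 6]
    Split: [30, 6] -> [30] and [6]
    Merge: [30] + [6] -> [6, 30]
  Merge: [24] + [6, 30] -> [6, 24, 30]
Merge: [18, 20, 24] + [6, 24, 30] -> [6, 18, 20, 24, 24, 30]

Final sorted array: [6, 18, 20, 24, 24, 30]

The merge sort proceeds by recursively splitting the array and merging sorted halves.
After all merges, the sorted array is [6, 18, 20, 24, 24, 30].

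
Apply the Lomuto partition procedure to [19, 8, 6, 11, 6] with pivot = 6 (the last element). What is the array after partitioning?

Lomuto partition with pivot = 6:

Initial array: [19, 8, 6, 11, 6]

arr[0]=19 > 6: no swap
arr[1]=8 > 6: no swap
arr[2]=6 <= 6: swap with position 0, array becomes [6, 8, 19, 11, 6]
arr[3]=11 > 6: no swap

Place pivot at position 1: [6, 6, 19, 11, 8]
Pivot position: 1

After partitioning with pivot 6, the array becomes [6, 6, 19, 11, 8]. The pivot is placed at index 1. All elements to the left of the pivot are <= 6, and all elements to the right are > 6.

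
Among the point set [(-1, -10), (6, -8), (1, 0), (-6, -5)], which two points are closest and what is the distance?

Computing all pairwise distances among 4 points:

d((-1, -10), (6, -8)) = 7.2801
d((-1, -10), (1, 0)) = 10.198
d((-1, -10), (-6, -5)) = 7.0711 <-- minimum
d((6, -8), (1, 0)) = 9.434
d((6, -8), (-6, -5)) = 12.3693
d((1, 0), (-6, -5)) = 8.6023

Closest pair: (-1, -10) and (-6, -5) with distance 7.0711

The closest pair is (-1, -10) and (-6, -5) with Euclidean distance 7.0711. For 4 points, brute-force pairwise comparison is shown above. For large n, the divide-and-conquer algorithm (sort by x, recurse on halves, check the dividing strip) achieves O(n log n).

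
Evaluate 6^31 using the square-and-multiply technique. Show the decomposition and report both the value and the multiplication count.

Computing 6^31 by squaring (build up from 6^1; each line after the first costs one multiplication):

6^1 = 6
6^2 = (6^1)^2 = 6^2 = 36
6^3 = 6 * 6^2 = 6 * 36 = 216
6^6 = (6^3)^2 = 216^2 = 46656
6^7 = 6 * 6^6 = 6 * 46656 = 279936
6^14 = (6^7)^2 = 279936^2 = 78364164096
6^15 = 6 * 6^14 = 6 * 78364164096 = 470184984576
6^30 = (6^15)^2 = 470184984576^2 = 221073919720733357899776
6^31 = 6 * 6^30 = 6 * 221073919720733357899776 = 1326443518324400147398656

Result: 1326443518324400147398656
Multiplications needed: 8 (8 lines after 6^1)

6^31 = 1326443518324400147398656. Using exponentiation by squaring, this requires 8 multiplications. The key idea: if the exponent is even, square the half-power; if odd, multiply by the base once.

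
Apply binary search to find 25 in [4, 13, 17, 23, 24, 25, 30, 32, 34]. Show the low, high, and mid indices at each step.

Binary search for 25 in [4, 13, 17, 23, 24, 25, 30, 32, 34]:

lo=0, hi=8, mid=4, arr[mid]=24 -> 24 < 25, search right half
lo=5, hi=8, mid=6, arr[mid]=30 -> 30 > 25, search left half
lo=5, hi=5, mid=5, arr[mid]=25 -> Found target at index 5!

Binary search finds 25 at index 5 after 3 comparisons. The search repeatedly halves the search space by comparing with the middle element.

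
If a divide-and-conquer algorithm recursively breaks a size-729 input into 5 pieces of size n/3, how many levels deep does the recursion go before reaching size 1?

For divide and conquer with division factor 3:

Problem sizes at each level:
Level 0: 729
Level 1: 243
Level 2: 81
Level 3: 27
Level 4: 9
Level 5: 3
Level 6: 1

The root is level 0 and the size-1 base case is level 6 (the tree spans levels 0 through 6, i.e. 7 levels counting the root), so the depth is the number of divisions: log_3(729) = 6

The recursion tree depth is log_3(729) = 6. At each level, the problem size is divided by 3, so it takes 6 divisions to reduce to a base case of size 1. The algorithm makes 5 recursive calls at each level.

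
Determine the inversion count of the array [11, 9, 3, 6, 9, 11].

Finding inversions in [11, 9, 3, 6, 9, 11]:

(0, 1): arr[0]=11 > arr[1]=9
(0, 2): arr[0]=11 > arr[2]=3
(0, 3): arr[0]=11 > arr[3]=6
(0, 4): arr[0]=11 > arr[4]=9
(1, 2): arr[1]=9 > arr[2]=3
(1, 3): arr[1]=9 > arr[3]=6

Total inversions: 6

The array has 6 inversion(s): (0,1), (0,2), (0,3), (0,4), (1,2), (1,3). Each pair (i,j) satisfies i < j and arr[i] > arr[j].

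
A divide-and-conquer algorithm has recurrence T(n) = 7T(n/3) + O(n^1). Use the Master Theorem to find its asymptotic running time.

Master Theorem for T(n) = 7T(n/3) + O(n^1):

a = 7, b = 3, c = 1
log_b(a) = log_3(7) = 1.7712

Case 1: c = 1 < log_3(7) = 1.7712
T(n) = O(n^(log_3 7))

For T(n) = 7T(n/3) + O(n^1): log_3(7) = 1.7712. This is Case 1 of the Master Theorem (c < log_b(a), work dominated by leaves), giving O(n^(log_3 7)).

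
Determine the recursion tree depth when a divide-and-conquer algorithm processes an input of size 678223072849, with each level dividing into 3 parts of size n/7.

For divide and conquer with division factor 7:

Problem sizes at each level:
Level 0: 678223072849
Level 1: 96889010407
Level 2: 13841287201
Level 3: 1977326743
Level 4: 282475249
Level 5: 40353607
Level 6: 5764801
Level 7: 823543
Level 8: 117649
Level 9: 16807
Level 10: 2401
Level 11: 343
Level 12: 49
Level 13: 7
Level 14: 1

The root is level 0 and the size-1 base case is level 14 (the tree spans levels 0 through 14, i.e. 15 levels counting the root), so the depth is the number of divisions: log_7(678223072849) = 14

The recursion tree depth is log_7(678223072849) = 14. At each level, the problem size is divided by 7, so it takes 14 divisions to reduce to a base case of size 1. The algorithm makes 3 recursive calls at each level.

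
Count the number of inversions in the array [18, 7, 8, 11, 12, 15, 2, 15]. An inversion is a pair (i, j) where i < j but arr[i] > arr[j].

Finding inversions in [18, 7, 8, 11, 12, 15, 2, 15]:

(0, 1): arr[0]=18 > arr[1]=7
(0, 2): arr[0]=18 > arr[2]=8
(0, 3): arr[0]=18 > arr[3]=11
(0, 4): arr[0]=18 > arr[4]=12
(0, 5): arr[0]=18 > arr[5]=15
(0, 6): arr[0]=18 > arr[6]=2
(0, 7): arr[0]=18 > arr[7]=15
(1, 6): arr[1]=7 > arr[6]=2
(2, 6): arr[2]=8 > arr[6]=2
(3, 6): arr[3]=11 > arr[6]=2
(4, 6): arr[4]=12 > arr[6]=2
(5, 6): arr[5]=15 > arr[6]=2

Total inversions: 12

The array has 12 inversion(s): (0,1), (0,2), (0,3), (0,4), (0,5), (0,6), (0,7), (1,6), (2,6), (3,6), (4,6), (5,6). Each pair (i,j) satisfies i < j and arr[i] > arr[j].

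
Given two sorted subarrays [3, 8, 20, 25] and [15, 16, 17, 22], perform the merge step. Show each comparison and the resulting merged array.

Merging process:

Compare 3 vs 15: take 3 from left. Merged: [3]
Compare 8 vs 15: take 8 from left. Merged: [3, 8]
Compare 20 vs 15: take 15 from right. Merged: [3, 8, 15]
Compare 20 vs 16: take 16 from right. Merged: [3, 8, 15, 16]
Compare 20 vs 17: take 17 from right. Merged: [3, 8, 15, 16, 17]
Compare 20 vs 22: take 20 from left. Merged: [3, 8, 15, 16, 17, 20]
Compare 25 vs 22: take 22 from right. Merged: [3, 8, 15, 16, 17, 20, 22]
Append remaining from left: [25]. Merged: [3, 8, 15, 16, 17, 20, 22, 25]

Final merged array: [3, 8, 15, 16, 17, 20, 22, 25]
Total comparisons: 7

The merged array is [3, 8, 15, 16, 17, 20, 22, 25], requiring 7 comparisons. The merge step runs in O(n) time where n is the total number of elements.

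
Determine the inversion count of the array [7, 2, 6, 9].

Finding inversions in [7, 2, 6, 9]:

(0, 1): arr[0]=7 > arr[1]=2
(0, 2): arr[0]=7 > arr[2]=6

Total inversions: 2

The array has 2 inversion(s): (0,1), (0,2). Each pair (i,j) satisfies i < j and arr[i] > arr[j].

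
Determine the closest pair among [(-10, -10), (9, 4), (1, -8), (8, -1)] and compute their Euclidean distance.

Computing all pairwise distances among 4 points:

d((-10, -10), (9, 4)) = 23.6008
d((-10, -10), (1, -8)) = 11.1803
d((-10, -10), (8, -1)) = 20.1246
d((9, 4), (1, -8)) = 14.4222
d((9, 4), (8, -1)) = 5.099 <-- minimum
d((1, -8), (8, -1)) = 9.8995

Closest pair: (9, 4) and (8, -1) with distance 5.099

The closest pair is (9, 4) and (8, -1) with Euclidean distance 5.099. For 4 points, brute-force pairwise comparison is shown above. For large n, the divide-and-conquer algorithm (sort by x, recurse on halves, check the dividing strip) achieves O(n log n).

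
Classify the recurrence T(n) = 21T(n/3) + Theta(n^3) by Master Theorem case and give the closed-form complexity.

Master Theorem for T(n) = 21T(n/3) + O(n^3):

a = 21, b = 3, c = 3
log_b(a) = log_3(21) = 2.7712

Case 3: c = 3 > log_3(21) = 2.7712
T(n) = O(n^3) = O(n^3)

For T(n) = 21T(n/3) + O(n^3): log_3(21) = 2.7712. This is Case 3 of the Master Theorem (c > log_b(a), work dominated by root), giving O(n^3).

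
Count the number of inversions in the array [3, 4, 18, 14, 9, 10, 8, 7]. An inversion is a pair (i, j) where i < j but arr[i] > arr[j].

Finding inversions in [3, 4, 18, 14, 9, 10, 8, 7]:

(2, 3): arr[2]=18 > arr[3]=14
(2, 4): arr[2]=18 > arr[4]=9
(2, 5): arr[2]=18 > arr[5]=10
(2, 6): arr[2]=18 > arr[6]=8
(2, 7): arr[2]=18 > arr[7]=7
(3, 4): arr[3]=14 > arr[4]=9
(3, 5): arr[3]=14 > arr[5]=10
(3, 6): arr[3]=14 > arr[6]=8
(3, 7): arr[3]=14 > arr[7]=7
(4, 6): arr[4]=9 > arr[6]=8
(4, 7): arr[4]=9 > arr[7]=7
(5, 6): arr[5]=10 > arr[6]=8
(5, 7): arr[5]=10 > arr[7]=7
(6, 7): arr[6]=8 > arr[7]=7

Total inversions: 14

The array has 14 inversion(s): (2,3), (2,4), (2,5), (2,6), (2,7), (3,4), (3,5), (3,6), (3,7), (4,6), (4,7), (5,6), (5,7), (6,7). Each pair (i,j) satisfies i < j and arr[i] > arr[j].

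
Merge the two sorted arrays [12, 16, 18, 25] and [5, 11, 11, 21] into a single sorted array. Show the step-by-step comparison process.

Merging process:

Compare 12 vs 5: take 5 from right. Merged: [5]
Compare 12 vs 11: take 11 from right. Merged: [5, 11]
Compare 12 vs 11: take 11 from right. Merged: [5, 11, 11]
Compare 12 vs 21: take 12 from left. Merged: [5, 11, 11, 12]
Compare 16 vs 21: take 16 from left. Merged: [5, 11, 11, 12, 16]
Compare 18 vs 21: take 18 from left. Merged: [5, 11, 11, 12, 16, 18]
Compare 25 vs 21: take 21 from right. Merged: [5, 11, 11, 12, 16, 18, 21]
Append remaining from left: [25]. Merged: [5, 11, 11, 12, 16, 18, 21, 25]

Final merged array: [5, 11, 11, 12, 16, 18, 21, 25]
Total comparisons: 7

The merged array is [5, 11, 11, 12, 16, 18, 21, 25], requiring 7 comparisons. The merge step runs in O(n) time where n is the total number of elements.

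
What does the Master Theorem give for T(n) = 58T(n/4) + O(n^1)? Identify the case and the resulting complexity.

Master Theorem for T(n) = 58T(n/4) + O(n^1):

a = 58, b = 4, c = 1
log_b(a) = log_4(58) = 2.9290

Case 1: c = 1 < log_4(58) = 2.9290
T(n) = O(n^(log_4 58))

For T(n) = 58T(n/4) + O(n^1): log_4(58) = 2.9290. This is Case 1 of the Master Theorem (c < log_b(a), work dominated by leaves), giving O(n^(log_4 58)).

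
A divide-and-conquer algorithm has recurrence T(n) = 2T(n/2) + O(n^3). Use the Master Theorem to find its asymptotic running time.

Master Theorem for T(n) = 2T(n/2) + O(n^3):

a = 2, b = 2, c = 3
log_b(a) = log_2(2) = 1.0000

Case 3: c = 3 > log_2(2) = 1.0000
T(n) = O(n^3) = O(n^3)

For T(n) = 2T(n/2) + O(n^3): log_2(2) = 1.0000. This is Case 3 of the Master Theorem (c > log_b(a), work dominated by root), giving O(n^3).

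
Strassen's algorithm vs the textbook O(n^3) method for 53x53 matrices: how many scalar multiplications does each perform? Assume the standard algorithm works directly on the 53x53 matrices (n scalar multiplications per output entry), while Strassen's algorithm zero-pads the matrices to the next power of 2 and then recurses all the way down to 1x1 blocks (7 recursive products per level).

Matrix multiplication for 53x53 matrices:

Strassen's algorithm requires power-of-2 dimensions. Pad 53x53 to 64x64 (next power of 2).

Standard algorithm: 53^3 = 148877 multiplications
Strassen's algorithm: 7^(log2(64)) = 7^6 = 117649 multiplications
Savings: 148877 - 117649 = 31228 multiplications

Standard: 148877 multiplications (53^3). Strassen: 117649 multiplications (7^6, after padding to 64x64). Strassen reduces 8 recursive multiplications to 7 at each level.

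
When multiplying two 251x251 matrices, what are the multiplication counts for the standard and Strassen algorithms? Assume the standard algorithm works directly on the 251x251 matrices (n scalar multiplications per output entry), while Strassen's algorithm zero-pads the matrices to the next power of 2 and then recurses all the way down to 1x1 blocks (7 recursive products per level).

Matrix multiplication for 251x251 matrices:

Strassen's algorithm requires power-of-2 dimensions. Pad 251x251 to 256x256 (next power of 2).

Standard algorithm: 251^3 = 15813251 multiplications
Strassen's algorithm: 7^(log2(256)) = 7^8 = 5764801 multiplications
Savings: 15813251 - 5764801 = 10048450 multiplications

Standard: 15813251 multiplications (251^3). Strassen: 5764801 multiplications (7^8, after padding to 256x256). Strassen reduces 8 recursive multiplications to 7 at each level.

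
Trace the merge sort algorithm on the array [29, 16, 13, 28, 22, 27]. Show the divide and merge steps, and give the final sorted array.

Merge sort trace:

Split: [29, 16, 13, 28, 22, 27] -> [29, 16, 13] and [28, 22, 27]
  Split: [29, 16, 13] -> [29] and [16, 13]
    Split: [16, 13] -> [16] and [13]
    Merge: [16] + [13] -> [13, 16]
  Merge: [29] + [13, 16] -> [13, 16, 29]
  Split: [28, 22, 27] -> [28] and [22, 27]
    Split: [22, 27] -> [22] and [27]
    Merge: [22] + [27] -> [22, 27]
  Merge: [28] + [22, 27] -> [22, 27, 28]
Merge: [13, 16, 29] + [22, 27, 28] -> [13, 16, 22, 27, 28, 29]

Final sorted array: [13, 16, 22, 27, 28, 29]

The merge sort proceeds by recursively splitting the array and merging sorted halves.
After all merges, the sorted array is [13, 16, 22, 27, 28, 29].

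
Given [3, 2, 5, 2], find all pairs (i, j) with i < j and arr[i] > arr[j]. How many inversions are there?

Finding inversions in [3, 2, 5, 2]:

(0, 1): arr[0]=3 > arr[1]=2
(0, 3): arr[0]=3 > arr[3]=2
(2, 3): arr[2]=5 > arr[3]=2

Total inversions: 3

The array has 3 inversion(s): (0,1), (0,3), (2,3). Each pair (i,j) satisfies i < j and arr[i] > arr[j].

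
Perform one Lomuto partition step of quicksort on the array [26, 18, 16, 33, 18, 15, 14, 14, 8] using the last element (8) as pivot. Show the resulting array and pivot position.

Lomuto partition with pivot = 8:

Initial array: [26, 18, 16, 33, 18, 15, 14, 14, 8]

arr[0]=26 > 8: no swap
arr[1]=18 > 8: no swap
arr[2]=16 > 8: no swap
arr[3]=33 > 8: no swap
arr[4]=18 > 8: no swap
arr[5]=15 > 8: no swap
arr[6]=14 > 8: no swap
arr[7]=14 > 8: no swap

Place pivot at position 0: [8, 18, 16, 33, 18, 15, 14, 14, 26]
Pivot position: 0

After partitioning with pivot 8, the array becomes [8, 18, 16, 33, 18, 15, 14, 14, 26]. The pivot is placed at index 0. All elements to the left of the pivot are <= 8, and all elements to the right are > 8.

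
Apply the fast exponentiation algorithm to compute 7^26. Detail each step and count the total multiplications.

Computing 7^26 by squaring (build up from 7^1; each line after the first costs one multiplication):

7^1 = 7
7^2 = (7^1)^2 = 7^2 = 49
7^3 = 7 * 7^2 = 7 * 49 = 343
7^6 = (7^3)^2 = 343^2 = 117649
7^12 = (7^6)^2 = 117649^2 = 13841287201
7^13 = 7 * 7^12 = 7 * 13841287201 = 96889010407
7^26 = (7^13)^2 = 96889010407^2 = 9387480337647754305649

Result: 9387480337647754305649
Multiplications needed: 6 (6 lines after 7^1)

7^26 = 9387480337647754305649. Using exponentiation by squaring, this requires 6 multiplications. The key idea: if the exponent is even, square the half-power; if odd, multiply by the base once.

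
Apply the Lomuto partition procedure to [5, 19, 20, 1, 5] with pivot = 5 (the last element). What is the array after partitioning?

Lomuto partition with pivot = 5:

Initial array: [5, 19, 20, 1, 5]

arr[0]=5 <= 5: swap with position 0, array becomes [5, 19, 20, 1, 5]
arr[1]=19 > 5: no swap
arr[2]=20 > 5: no swap
arr[3]=1 <= 5: swap with position 1, array becomes [5, 1, 20, 19, 5]

Place pivot at position 2: [5, 1, 5, 19, 20]
Pivot position: 2

After partitioning with pivot 5, the array becomes [5, 1, 5, 19, 20]. The pivot is placed at index 2. All elements to the left of the pivot are <= 5, and all elements to the right are > 5.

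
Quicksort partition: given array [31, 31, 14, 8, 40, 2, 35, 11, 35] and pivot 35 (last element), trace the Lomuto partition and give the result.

Lomuto partition with pivot = 35:

Initial array: [31, 31, 14, 8, 40, 2, 35, 11, 35]

arr[0]=31 <= 35: swap with position 0, array becomes [31, 31, 14, 8, 40, 2, 35, 11, 35]
arr[1]=31 <= 35: swap with position 1, array becomes [31, 31, 14, 8, 40, 2, 35, 11, 35]
arr[2]=14 <= 35: swap with position 2, array becomes [31, 31, 14, 8, 40, 2, 35, 11, 35]
arr[3]=8 <= 35: swap with position 3, array becomes [31, 31, 14, 8, 40, 2, 35, 11, 35]
arr[4]=40 > 35: no swap
arr[5]=2 <= 35: swap with position 4, array becomes [31, 31, 14, 8, 2, 40, 35, 11, 35]
arr[6]=35 <= 35: swap with position 5, array becomes [31, 31, 14, 8, 2, 35, 40, 11, 35]
arr[7]=11 <= 35: swap with position 6, array becomes [31, 31, 14, 8, 2, 35, 11, 40, 35]

Place pivot at position 7: [31, 31, 14, 8, 2, 35, 11, 35, 40]
Pivot position: 7

After partitioning with pivot 35, the array becomes [31, 31, 14, 8, 2, 35, 11, 35, 40]. The pivot is placed at index 7. All elements to the left of the pivot are <= 35, and all elements to the right are > 35.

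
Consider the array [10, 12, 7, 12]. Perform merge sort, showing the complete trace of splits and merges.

Merge sort trace:

Split: [10, 12, 7, 12] -> [10, 12] and [7, 12]
  Split: [10, 12] -> [10] and [12]
  Merge: [10] + [12] -> [10, 12]
  Split: [7, 12] -> [7] and [12]
  Merge: [7] + [12] -> [7, 12]
Merge: [10, 12] + [7, 12] -> [7, 10, 12, 12]

Final sorted array: [7, 10, 12, 12]

The merge sort proceeds by recursively splitting the array and merging sorted halves.
After all merges, the sorted array is [7, 10, 12, 12].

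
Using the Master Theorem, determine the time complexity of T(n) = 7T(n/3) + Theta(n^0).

Master Theorem for T(n) = 7T(n/3) + O(n^0):

a = 7, b = 3, c = 0
log_b(a) = log_3(7) = 1.7712

Case 1: c = 0 < log_3(7) = 1.7712
T(n) = O(n^(log_3 7))

For T(n) = 7T(n/3) + O(n^0): log_3(7) = 1.7712. This is Case 1 of the Master Theorem (c < log_b(a), work dominated by leaves), giving O(n^(log_3 7)).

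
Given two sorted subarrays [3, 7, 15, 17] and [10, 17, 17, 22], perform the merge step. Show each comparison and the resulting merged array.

Merging process:

Compare 3 vs 10: take 3 from left. Merged: [3]
Compare 7 vs 10: take 7 from left. Merged: [3, 7]
Compare 15 vs 10: take 10 from right. Merged: [3, 7, 10]
Compare 15 vs 17: take 15 from left. Merged: [3, 7, 10, 15]
Compare 17 vs 17: take 17 from left. Merged: [3, 7, 10, 15, 17]
Append remaining from right: [17, 17, 22]. Merged: [3, 7, 10, 15, 17, 17, 17, 22]

Final merged array: [3, 7, 10, 15, 17, 17, 17, 22]
Total comparisons: 5

The merged array is [3, 7, 10, 15, 17, 17, 17, 22], requiring 5 comparisons. The merge step runs in O(n) time where n is the total number of elements.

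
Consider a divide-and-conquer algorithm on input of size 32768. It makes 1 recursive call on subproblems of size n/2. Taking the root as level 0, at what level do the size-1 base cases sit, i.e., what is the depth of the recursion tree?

For divide and conquer with division factor 2:

Problem sizes at each level:
Level 0: 32768
Level 1: 16384
Level 2: 8192
Level 3: 4096
Level 4: 2048
Level 5: 1024
Level 6: 512
Level 7: 256
Level 8: 128
Level 9: 64
Level 10: 32
Level 11: 16
Level 12: 8
Level 13: 4
Level 14: 2
Level 15: 1

The root is level 0 and the size-1 base case is level 15 (the tree spans levels 0 through 15, i.e. 16 levels counting the root), so the depth is the number of divisions: log_2(32768) = 15

The recursion tree depth is log_2(32768) = 15. At each level, the problem size is divided by 2, so it takes 15 divisions to reduce to a base case of size 1. The algorithm makes 1 recursive call at each level.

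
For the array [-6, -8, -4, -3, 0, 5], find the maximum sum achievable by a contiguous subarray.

Using Kadane's algorithm on [-6, -8, -4, -3, 0, 5]:

Scanning through the array:
Position 1 (value -8): max_ending_here = -8, max_so_far = -6
Position 2 (value -4): max_ending_here = -4, max_so_far = -4
Position 3 (value -3): max_ending_here = -3, max_so_far = -3
Position 4 (value 0): max_ending_here = 0, max_so_far = 0
Position 5 (value 5): max_ending_here = 5, max_so_far = 5

Maximum subarray: [0, 5]
Maximum sum: 5

The maximum subarray is [0, 5] with sum 5. This subarray runs from index 4 to index 5.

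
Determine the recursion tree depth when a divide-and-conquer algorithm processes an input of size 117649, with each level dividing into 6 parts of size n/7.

For divide and conquer with division factor 7:

Problem sizes at each level:
Level 0: 117649
Level 1: 16807
Level 2: 2401
Level 3: 343
Level 4: 49
Level 5: 7
Level 6: 1

The root is level 0 and the size-1 base case is level 6 (the tree spans levels 0 through 6, i.e. 7 levels counting the root), so the depth is the number of divisions: log_7(117649) = 6

The recursion tree depth is log_7(117649) = 6. At each level, the problem size is divided by 7, so it takes 6 divisions to reduce to a base case of size 1. The algorithm makes 6 recursive calls at each level.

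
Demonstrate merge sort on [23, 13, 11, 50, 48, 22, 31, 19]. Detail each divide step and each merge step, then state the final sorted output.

Merge sort trace:

Split: [23, 13, 11, 50, 48, 22, 31, 19] -> [23, 13, 11, 50] and [48, 22, 31, 19]
  Split: [23, 13, 11, 50] -> [23, 13] and [11, 50]
    Split: [23, 13] -> [23] and [13]
    Merge: [23] + [13] -> [13, 23]
    Split: [11, 50] -> [11] and [50]
    Merge: [11] + [50] -> [11, 50]
  Merge: [13, 23] + [11, 50] -> [11, 13, 23, 50]
  Split: [48, 22, 31, 19] -> [48, 22] and [31, 19]
    Split: [48, 22] -> [48] and [22]
    Merge: [48] + [22] -> [22, 48]
    Split: [31, 19] -> [31] and [19]
    Merge: [31] + [19] -> [19, 31]
  Merge: [22, 48] + [19, 31] -> [19, 22, 31, 48]
Merge: [11, 13, 23, 50] + [19, 22, 31, 48] -> [11, 13, 19, 22, 23, 31, 48, 50]

Final sorted array: [11, 13, 19, 22, 23, 31, 48, 50]

The merge sort proceeds by recursively splitting the array and merging sorted halves.
After all merges, the sorted array is [11, 13, 19, 22, 23, 31, 48, 50].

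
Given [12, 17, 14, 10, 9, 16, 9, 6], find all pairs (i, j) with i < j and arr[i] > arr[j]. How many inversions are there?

Finding inversions in [12, 17, 14, 10, 9, 16, 9, 6]:

(0, 3): arr[0]=12 > arr[3]=10
(0, 4): arr[0]=12 > arr[4]=9
(0, 6): arr[0]=12 > arr[6]=9
(0, 7): arr[0]=12 > arr[7]=6
(1, 2): arr[1]=17 > arr[2]=14
(1, 3): arr[1]=17 > arr[3]=10
(1, 4): arr[1]=17 > arr[4]=9
(1, 5): arr[1]=17 > arr[5]=16
(1, 6): arr[1]=17 > arr[6]=9
(1, 7): arr[1]=17 > arr[7]=6
(2, 3): arr[2]=14 > arr[3]=10
(2, 4): arr[2]=14 > arr[4]=9
(2, 6): arr[2]=14 > arr[6]=9
(2, 7): arr[2]=14 > arr[7]=6
(3, 4): arr[3]=10 > arr[4]=9
(3, 6): arr[3]=10 > arr[6]=9
(3, 7): arr[3]=10 > arr[7]=6
(4, 7): arr[4]=9 > arr[7]=6
(5, 6): arr[5]=16 > arr[6]=9
(5, 7): arr[5]=16 > arr[7]=6
(6, 7): arr[6]=9 > arr[7]=6

Total inversions: 21

The array has 21 inversion(s): (0,3), (0,4), (0,6), (0,7), (1,2), (1,3), (1,4), (1,5), (1,6), (1,7), (2,3), (2,4), (2,6), (2,7), (3,4), (3,6), (3,7), (4,7), (5,6), (5,7), (6,7). Each pair (i,j) satisfies i < j and arr[i] > arr[j].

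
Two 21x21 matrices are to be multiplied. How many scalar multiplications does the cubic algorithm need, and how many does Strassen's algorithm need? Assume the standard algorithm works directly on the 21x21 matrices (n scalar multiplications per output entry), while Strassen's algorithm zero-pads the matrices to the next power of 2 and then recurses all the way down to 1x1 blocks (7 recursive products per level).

Matrix multiplication for 21x21 matrices:

Strassen's algorithm requires power-of-2 dimensions. Pad 21x21 to 32x32 (next power of 2).

Standard algorithm: 21^3 = 9261 multiplications
Strassen's algorithm: 7^(log2(32)) = 7^5 = 16807 multiplications
Difference: 9261 - 16807 = -7546 (Strassen uses MORE here due to padding overhead — for small or just-over-power-of-2 n, padding can outweigh the per-level savings)

Standard: 9261 multiplications (21^3). Strassen: 16807 multiplications (7^5, after padding to 32x32). Strassen reduces 8 recursive multiplications to 7 at each level.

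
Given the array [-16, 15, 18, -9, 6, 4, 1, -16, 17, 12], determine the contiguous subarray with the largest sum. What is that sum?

Using Kadane's algorithm on [-16, 15, 18, -9, 6, 4, 1, -16, 17, 12]:

Scanning through the array:
Position 1 (value 15): max_ending_here = 15, max_so_far = 15
Position 2 (value 18): max_ending_here = 33, max_so_far = 33
Position 3 (value -9): max_ending_here = 24, max_so_far = 33
Position 4 (value 6): max_ending_here = 30, max_so_far = 33
Position 5 (value 4): max_ending_here = 34, max_so_far = 34
Position 6 (value 1): max_ending_here = 35, max_so_far = 35
Position 7 (value -16): max_ending_here = 19, max_so_far = 35
Position 8 (value 17): max_ending_here = 36, max_so_far = 36
Position 9 (value 12): max_ending_here = 48, max_so_far = 48

Maximum subarray: [15, 18, -9, 6, 4, 1, -16, 17, 12]
Maximum sum: 48

The maximum subarray is [15, 18, -9, 6, 4, 1, -16, 17, 12] with sum 48. This subarray runs from index 1 to index 9.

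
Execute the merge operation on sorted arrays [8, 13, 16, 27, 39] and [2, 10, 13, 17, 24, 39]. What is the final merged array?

Merging process:

Compare 8 vs 2: take 2 from right. Merged: [2]
Compare 8 vs 10: take 8 from left. Merged: [2, 8]
Compare 13 vs 10: take 10 from right. Merged: [2, 8, 10]
Compare 13 vs 13: take 13 from left. Merged: [2, 8, 10, 13]
Compare 16 vs 13: take 13 from right. Merged: [2, 8, 10, 13, 13]
Compare 16 vs 17: take 16 from left. Merged: [2, 8, 10, 13, 13, 16]
Compare 27 vs 17: take 17 from right. Merged: [2, 8, 10, 13, 13, 16, 17]
Compare 27 vs 24: take 24 from right. Merged: [2, 8, 10, 13, 13, 16, 17, 24]
Compare 27 vs 39: take 27 from left. Merged: [2, 8, 10, 13, 13, 16, 17, 24, 27]
Compare 39 vs 39: take 39 from left. Merged: [2, 8, 10, 13, 13, 16, 17, 24, 27, 39]
Append remaining from right: [39]. Merged: [2, 8, 10, 13, 13, 16, 17, 24, 27, 39, 39]

Final merged array: [2, 8, 10, 13, 13, 16, 17, 24, 27, 39, 39]
Total comparisons: 10

The merged array is [2, 8, 10, 13, 13, 16, 17, 24, 27, 39, 39], requiring 10 comparisons. The merge step runs in O(n) time where n is the total number of elements.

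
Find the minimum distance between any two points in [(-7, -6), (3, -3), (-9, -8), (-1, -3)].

Computing all pairwise distances among 4 points:

d((-7, -6), (3, -3)) = 10.4403
d((-7, -6), (-9, -8)) = 2.8284 <-- minimum
d((-7, -6), (-1, -3)) = 6.7082
d((3, -3), (-9, -8)) = 13.0
d((3, -3), (-1, -3)) = 4.0
d((-9, -8), (-1, -3)) = 9.434

Closest pair: (-7, -6) and (-9, -8) with distance 2.8284

The closest pair is (-7, -6) and (-9, -8) with Euclidean distance 2.8284. For 4 points, brute-force pairwise comparison is shown above. For large n, the divide-and-conquer algorithm (sort by x, recurse on halves, check the dividing strip) achieves O(n log n).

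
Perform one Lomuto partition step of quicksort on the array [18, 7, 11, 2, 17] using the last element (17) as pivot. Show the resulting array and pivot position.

Lomuto partition with pivot = 17:

Initial array: [18, 7, 11, 2, 17]

arr[0]=18 > 17: no swap
arr[1]=7 <= 17: swap with position 0, array becomes [7, 18, 11, 2, 17]
arr[2]=11 <= 17: swap with position 1, array becomes [7, 11, 18, 2, 17]
arr[3]=2 <= 17: swap with position 2, array becomes [7, 11, 2, 18, 17]

Place pivot at position 3: [7, 11, 2, 17, 18]
Pivot position: 3

After partitioning with pivot 17, the array becomes [7, 11, 2, 17, 18]. The pivot is placed at index 3. All elements to the left of the pivot are <= 17, and all elements to the right are > 17.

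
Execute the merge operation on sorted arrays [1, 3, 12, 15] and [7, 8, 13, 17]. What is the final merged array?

Merging process:

Compare 1 vs 7: take 1 from left. Merged: [1]
Compare 3 vs 7: take 3 from left. Merged: [1, 3]
Compare 12 vs 7: take 7 from right. Merged: [1, 3, 7]
Compare 12 vs 8: take 8 from right. Merged: [1, 3, 7, 8]
Compare 12 vs 13: take 12 from left. Merged: [1, 3, 7, 8, 12]
Compare 15 vs 13: take 13 from right. Merged: [1, 3, 7, 8, 12, 13]
Compare 15 vs 17: take 15 from left. Merged: [1, 3, 7, 8, 12, 13, 15]
Append remaining from right: [17]. Merged: [1, 3, 7, 8, 12, 13, 15, 17]

Final merged array: [1, 3, 7, 8, 12, 13, 15, 17]
Total comparisons: 7

The merged array is [1, 3, 7, 8, 12, 13, 15, 17], requiring 7 comparisons. The merge step runs in O(n) time where n is the total number of elements.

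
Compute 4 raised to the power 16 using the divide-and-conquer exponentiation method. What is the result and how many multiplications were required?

Computing 4^16 by squaring (build up from 4^1; each line after the first costs one multiplication):

4^1 = 4
4^2 = (4^1)^2 = 4^2 = 16
4^4 = (4^2)^2 = 16^2 = 256
4^8 = (4^4)^2 = 256^2 = 65536
4^16 = (4^8)^2 = 65536^2 = 4294967296

Result: 4294967296
Multiplications needed: 4 (4 lines after 4^1)

4^16 = 4294967296. Using exponentiation by squaring, this requires 4 multiplications. The key idea: if the exponent is even, square the half-power; if odd, multiply by the base once.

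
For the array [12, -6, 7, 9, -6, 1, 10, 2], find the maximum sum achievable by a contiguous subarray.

Using Kadane's algorithm on [12, -6, 7, 9, -6, 1, 10, 2]:

Scanning through the array:
Position 1 (value -6): max_ending_here = 6, max_so_far = 12
Position 2 (value 7): max_ending_here = 13, max_so_far = 13
Position 3 (value 9): max_ending_here = 22, max_so_far = 22
Position 4 (value -6): max_ending_here = 16, max_so_far = 22
Position 5 (value 1): max_ending_here = 17, max_so_far = 22
Position 6 (value 10): max_ending_here = 27, max_so_far = 27
Position 7 (value 2): max_ending_here = 29, max_so_far = 29

Maximum subarray: [12, -6, 7, 9, -6, 1, 10, 2]
Maximum sum: 29

The maximum subarray is [12, -6, 7, 9, -6, 1, 10, 2] with sum 29. This subarray runs from index 0 to index 7.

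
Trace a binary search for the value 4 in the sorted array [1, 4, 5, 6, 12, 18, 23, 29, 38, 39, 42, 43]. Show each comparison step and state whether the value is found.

Binary search for 4 in [1, 4, 5, 6, 12, 18, 23, 29, 38, 39, 42, 43]:

lo=0, hi=11, mid=5, arr[mid]=18 -> 18 > 4, search left half
lo=0, hi=4, mid=2, arr[mid]=5 -> 5 > 4, search left half
lo=0, hi=1, mid=0, arr[mid]=1 -> 1 < 4, search right half
lo=1, hi=1, mid=1, arr[mid]=4 -> Found target at index 1!

Binary search finds 4 at index 1 after 4 comparisons. The search repeatedly halves the search space by comparing with the middle element.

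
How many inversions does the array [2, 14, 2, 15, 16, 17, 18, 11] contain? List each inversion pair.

Finding inversions in [2, 14, 2, 15, 16, 17, 18, 11]:

(1, 2): arr[1]=14 > arr[2]=2
(1, 7): arr[1]=14 > arr[7]=11
(3, 7): arr[3]=15 > arr[7]=11
(4, 7): arr[4]=16 > arr[7]=11
(5, 7): arr[5]=17 > arr[7]=11
(6, 7): arr[6]=18 > arr[7]=11

Total inversions: 6

The array has 6 inversion(s): (1,2), (1,7), (3,7), (4,7), (5,7), (6,7). Each pair (i,j) satisfies i < j and arr[i] > arr[j].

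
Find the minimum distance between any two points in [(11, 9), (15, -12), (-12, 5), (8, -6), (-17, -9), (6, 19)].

Computing all pairwise distances among 6 points:

d((11, 9), (15, -12)) = 21.3776
d((11, 9), (-12, 5)) = 23.3452
d((11, 9), (8, -6)) = 15.2971
d((11, 9), (-17, -9)) = 33.2866
d((11, 9), (6, 19)) = 11.1803
d((15, -12), (-12, 5)) = 31.9061
d((15, -12), (8, -6)) = 9.2195 <-- minimum
d((15, -12), (-17, -9)) = 32.1403
d((15, -12), (6, 19)) = 32.28
d((-12, 5), (8, -6)) = 22.8254
d((-12, 5), (-17, -9)) = 14.8661
d((-12, 5), (6, 19)) = 22.8035
d((8, -6), (-17, -9)) = 25.1794
d((8, -6), (6, 19)) = 25.0799
d((-17, -9), (6, 19)) = 36.2353

Closest pair: (15, -12) and (8, -6) with distance 9.2195

The closest pair is (15, -12) and (8, -6) with Euclidean distance 9.2195. For 6 points, brute-force pairwise comparison is shown above. For large n, the divide-and-conquer algorithm (sort by x, recurse on halves, check the dividing strip) achieves O(n log n).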